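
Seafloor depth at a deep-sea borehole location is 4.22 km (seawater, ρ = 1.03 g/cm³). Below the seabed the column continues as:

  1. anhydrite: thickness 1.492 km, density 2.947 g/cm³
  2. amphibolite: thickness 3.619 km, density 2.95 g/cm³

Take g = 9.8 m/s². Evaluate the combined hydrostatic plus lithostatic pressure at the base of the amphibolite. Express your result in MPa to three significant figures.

seawater: 1030 kg/m³ × 9.8 m/s² × 4220 m = 4.260×10^7 Pa = 42.60 MPa
anhydrite: 2947 kg/m³ × 9.8 m/s² × 1492 m = 4.309×10^7 Pa = 43.09 MPa
amphibolite: 2950 kg/m³ × 9.8 m/s² × 3619 m = 1.046×10^8 Pa = 104.6 MPa
Total = 42.60 + 43.09 + 104.6 = 190.31 MPa

190 MPa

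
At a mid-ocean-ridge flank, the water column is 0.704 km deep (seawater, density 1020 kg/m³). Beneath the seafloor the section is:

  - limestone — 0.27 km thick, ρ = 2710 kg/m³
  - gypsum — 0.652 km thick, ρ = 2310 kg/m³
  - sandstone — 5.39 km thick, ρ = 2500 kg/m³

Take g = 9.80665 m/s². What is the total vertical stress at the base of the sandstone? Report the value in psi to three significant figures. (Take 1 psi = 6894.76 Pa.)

seawater: 1020 kg/m³ × 9.80665 m/s² × 704 m = 7.042×10^6 Pa = 1021 psi
limestone: 2710 kg/m³ × 9.80665 m/s² × 270 m = 7.176×10^6 Pa = 1041 psi
gypsum: 2310 kg/m³ × 9.80665 m/s² × 652 m = 1.477×10^7 Pa = 2142 psi
sandstone: 2500 kg/m³ × 9.80665 m/s² × 5390 m = 1.321×10^8 Pa = 19166 psi
Total = 1021 + 1041 + 2142 + 19166 = 23370 psi

23400 psi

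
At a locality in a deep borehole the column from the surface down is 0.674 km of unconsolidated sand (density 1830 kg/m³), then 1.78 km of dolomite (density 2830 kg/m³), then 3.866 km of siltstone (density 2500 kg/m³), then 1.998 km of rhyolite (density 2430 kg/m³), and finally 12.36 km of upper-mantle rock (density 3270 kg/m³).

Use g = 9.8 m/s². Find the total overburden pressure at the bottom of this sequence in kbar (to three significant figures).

unconsolidated sand: 1830 kg/m³ × 9.8 m/s² × 674 m = 1.209×10^7 Pa = 0.1209 kbar
dolomite: 2830 kg/m³ × 9.8 m/s² × 1780 m = 4.937×10^7 Pa = 0.4937 kbar
siltstone: 2500 kg/m³ × 9.8 m/s² × 3866 m = 9.472×10^7 Pa = 0.9472 kbar
rhyolite: 2430 kg/m³ × 9.8 m/s² × 1998 m = 4.758×10^7 Pa = 0.4758 kbar
upper-mantle rock: 3270 kg/m³ × 9.8 m/s² × 12360 m = 3.961×10^8 Pa = 3.961 kbar
Total = 0.1209 + 0.4937 + 0.9472 + 0.4758 + 3.961 = 5.9984 kbar

6.00 kbar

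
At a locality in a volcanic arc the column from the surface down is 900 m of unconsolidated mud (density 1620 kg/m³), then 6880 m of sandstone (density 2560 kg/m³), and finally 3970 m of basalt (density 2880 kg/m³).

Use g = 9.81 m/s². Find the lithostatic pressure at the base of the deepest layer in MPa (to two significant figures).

unconsolidated mud: 1620 kg/m³ × 9.81 m/s² × 900 m = 1.430×10^7 Pa = 14.30 MPa
sandstone: 2560 kg/m³ × 9.81 m/s² × 6880 m = 1.728×10^8 Pa = 172.8 MPa
basalt: 2880 kg/m³ × 9.81 m/s² × 3970 m = 1.122×10^8 Pa = 112.2 MPa
Total = 14.30 + 172.8 + 112.2 = 299.25 MPa

300 MPa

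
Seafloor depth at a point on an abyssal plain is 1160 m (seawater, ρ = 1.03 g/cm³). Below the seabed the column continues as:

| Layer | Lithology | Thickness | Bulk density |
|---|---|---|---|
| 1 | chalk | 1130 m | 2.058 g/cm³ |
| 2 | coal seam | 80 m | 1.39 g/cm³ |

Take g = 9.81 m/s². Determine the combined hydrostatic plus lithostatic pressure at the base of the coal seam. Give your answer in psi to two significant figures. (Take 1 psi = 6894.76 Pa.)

seawater: 1030 kg/m³ × 9.81 m/s² × 1160 m = 1.172×10^7 Pa = 1700 psi
chalk: 2058 kg/m³ × 9.81 m/s² × 1130 m = 2.281×10^7 Pa = 3309 psi
coal seam: 1390 kg/m³ × 9.81 m/s² × 80 m = 1.091×10^6 Pa = 158.2 psi
Total = 1700 + 3309 + 158.2 = 5167.0 psi

5200 psi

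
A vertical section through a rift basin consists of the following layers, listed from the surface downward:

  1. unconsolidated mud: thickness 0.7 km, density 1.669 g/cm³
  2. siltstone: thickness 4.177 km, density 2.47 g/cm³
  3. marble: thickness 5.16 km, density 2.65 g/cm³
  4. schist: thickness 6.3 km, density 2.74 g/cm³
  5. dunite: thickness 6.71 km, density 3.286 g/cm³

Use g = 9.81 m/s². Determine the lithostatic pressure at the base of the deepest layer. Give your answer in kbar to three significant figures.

6.32 kbar

unconsolidated mud: 1669 kg/m³ × 9.81 m/s² × 700 m = 1.146×10^7 Pa = 0.1146 kbar
siltstone: 2470 kg/m³ × 9.81 m/s² × 4177 m = 1.012×10^8 Pa = 1.012 kbar
marble: 2650 kg/m³ × 9.81 m/s² × 5160 m = 1.341×10^8 Pa = 1.341 kbar
schist: 2740 kg/m³ × 9.81 m/s² × 6300 m = 1.693×10^8 Pa = 1.693 kbar
dunite: 3286 kg/m³ × 9.81 m/s² × 6710 m = 2.163×10^8 Pa = 2.163 kbar
Total = 0.1146 + 1.012 + 1.341 + 1.693 + 2.163 = 6.3246 kbar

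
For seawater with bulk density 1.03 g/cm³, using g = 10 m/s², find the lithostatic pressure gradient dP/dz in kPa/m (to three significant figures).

dP/dz = ρg = 1030 kg/m³ × 10 m/s² = 10300 Pa/m
= 10300 Pa/m × (1 kPa/m / 1000.0 Pa/m) = 10.300 kPa/m

10.3 kPa/m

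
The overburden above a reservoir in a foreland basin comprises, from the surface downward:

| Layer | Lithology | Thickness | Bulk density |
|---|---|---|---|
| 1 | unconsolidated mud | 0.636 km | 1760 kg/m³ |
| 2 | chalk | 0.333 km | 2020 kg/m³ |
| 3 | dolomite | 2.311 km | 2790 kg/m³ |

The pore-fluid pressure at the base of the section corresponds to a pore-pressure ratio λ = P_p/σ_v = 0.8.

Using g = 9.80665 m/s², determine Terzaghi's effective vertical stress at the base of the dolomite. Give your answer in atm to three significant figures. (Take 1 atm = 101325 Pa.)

Overburden (lithostatic) stress σ_v:
unconsolidated mud: 1760 kg/m³ × 9.80665 m/s² × 636 m = 1.098×10^7 Pa = 10.98 MPa
chalk: 2020 kg/m³ × 9.80665 m/s² × 333 m = 6.597×10^6 Pa = 6.597 MPa
dolomite: 2790 kg/m³ × 9.80665 m/s² × 2311 m = 6.323×10^7 Pa = 63.23 MPa
Total = 10.98 + 6.597 + 63.23 = 80.804 MPa
Pore pressure P_p = λ·σ_v = 0.8 × 80.80 MPa = 64.64 MPa
Effective stress σ' = σ_v − P_p = 80.80 − 64.64 = 16.161 MPa = 159.49 atm

159 atm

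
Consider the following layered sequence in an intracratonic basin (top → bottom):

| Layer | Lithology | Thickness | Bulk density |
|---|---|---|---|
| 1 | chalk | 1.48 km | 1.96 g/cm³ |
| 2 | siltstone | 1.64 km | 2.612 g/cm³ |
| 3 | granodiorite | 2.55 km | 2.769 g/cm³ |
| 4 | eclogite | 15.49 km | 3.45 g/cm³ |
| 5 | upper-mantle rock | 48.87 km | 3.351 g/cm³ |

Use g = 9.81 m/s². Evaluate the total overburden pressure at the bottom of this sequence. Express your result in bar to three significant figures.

22700 bar

chalk: 1960 kg/m³ × 9.81 m/s² × 1480 m = 2.846×10^7 Pa = 284.6 bar
siltstone: 2612 kg/m³ × 9.81 m/s² × 1640 m = 4.202×10^7 Pa = 420.2 bar
granodiorite: 2769 kg/m³ × 9.81 m/s² × 2550 m = 6.927×10^7 Pa = 692.7 bar
eclogite: 3450 kg/m³ × 9.81 m/s² × 15490 m = 5.243×10^8 Pa = 5243 bar
upper-mantle rock: 3351 kg/m³ × 9.81 m/s² × 48870 m = 1.607×10^9 Pa = 16065 bar
Total = 284.6 + 420.2 + 692.7 + 5243 + 16065 = 22705 bar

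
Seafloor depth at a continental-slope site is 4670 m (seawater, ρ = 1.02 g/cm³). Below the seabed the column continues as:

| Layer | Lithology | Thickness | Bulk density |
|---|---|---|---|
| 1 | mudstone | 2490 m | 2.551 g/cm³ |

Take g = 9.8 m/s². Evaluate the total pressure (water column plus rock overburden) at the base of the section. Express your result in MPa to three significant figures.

109 MPa

seawater: 1020 kg/m³ × 9.8 m/s² × 4670 m = 4.668×10^7 Pa = 46.68 MPa
mudstone: 2551 kg/m³ × 9.8 m/s² × 2490 m = 6.225×10^7 Pa = 62.25 MPa
Total = 46.68 + 62.25 = 108.93 MPa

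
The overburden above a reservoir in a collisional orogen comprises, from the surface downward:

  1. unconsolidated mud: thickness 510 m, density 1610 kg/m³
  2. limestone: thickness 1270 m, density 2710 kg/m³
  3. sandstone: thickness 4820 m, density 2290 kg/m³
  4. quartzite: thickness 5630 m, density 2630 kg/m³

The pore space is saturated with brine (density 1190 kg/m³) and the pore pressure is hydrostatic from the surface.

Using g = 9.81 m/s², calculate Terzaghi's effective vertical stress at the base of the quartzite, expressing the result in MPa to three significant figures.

153 MPa

Overburden (lithostatic) stress σ_v:
unconsolidated mud: 1610 kg/m³ × 9.81 m/s² × 510 m = 8.055×10^6 Pa = 8.055 MPa
limestone: 2710 kg/m³ × 9.81 m/s² × 1270 m = 3.376×10^7 Pa = 33.76 MPa
sandstone: 2290 kg/m³ × 9.81 m/s² × 4820 m = 1.083×10^8 Pa = 108.3 MPa
quartzite: 2630 kg/m³ × 9.81 m/s² × 5630 m = 1.453×10^8 Pa = 145.3 MPa
Total = 8.055 + 33.76 + 108.3 + 145.3 = 295.35 MPa
Pore pressure P_p = 1190 kg/m³ × 9.81 m/s² × 12230 m = 1.428×10^8 Pa = 142.8 MPa
Effective stress σ' = σ_v − P_p = 295.4 − 142.8 = 152.58 MPa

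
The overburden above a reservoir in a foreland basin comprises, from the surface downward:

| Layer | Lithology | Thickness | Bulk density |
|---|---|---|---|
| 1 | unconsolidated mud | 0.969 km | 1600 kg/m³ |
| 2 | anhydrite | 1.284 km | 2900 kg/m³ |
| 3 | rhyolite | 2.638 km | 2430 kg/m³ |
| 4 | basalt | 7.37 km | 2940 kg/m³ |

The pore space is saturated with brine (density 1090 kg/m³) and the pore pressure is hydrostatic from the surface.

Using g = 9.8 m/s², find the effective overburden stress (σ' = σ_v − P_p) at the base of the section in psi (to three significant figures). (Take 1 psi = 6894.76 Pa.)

28400 psi

Overburden (lithostatic) stress σ_v:
unconsolidated mud: 1600 kg/m³ × 9.8 m/s² × 969 m = 1.519×10^7 Pa = 15.19 MPa
anhydrite: 2900 kg/m³ × 9.8 m/s² × 1284 m = 3.649×10^7 Pa = 36.49 MPa
rhyolite: 2430 kg/m³ × 9.8 m/s² × 2638 m = 6.282×10^7 Pa = 62.82 MPa
basalt: 2940 kg/m³ × 9.8 m/s² × 7370 m = 2.123×10^8 Pa = 212.3 MPa
Total = 15.19 + 36.49 + 62.82 + 212.3 = 326.85 MPa
Pore pressure P_p = 1090 kg/m³ × 9.8 m/s² × 12261 m = 1.310×10^8 Pa = 131.0 MPa
Effective stress σ' = σ_v − P_p = 326.9 − 131.0 = 195.88 MPa = 28410 psi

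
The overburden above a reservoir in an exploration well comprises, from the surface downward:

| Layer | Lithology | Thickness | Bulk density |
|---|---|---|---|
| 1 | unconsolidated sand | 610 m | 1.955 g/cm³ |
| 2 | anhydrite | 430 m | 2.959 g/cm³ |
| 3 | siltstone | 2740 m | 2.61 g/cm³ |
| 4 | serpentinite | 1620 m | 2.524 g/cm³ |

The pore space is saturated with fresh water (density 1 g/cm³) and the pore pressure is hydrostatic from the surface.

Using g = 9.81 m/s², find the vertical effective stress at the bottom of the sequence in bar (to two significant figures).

810 bar

Overburden (lithostatic) stress σ_v:
unconsolidated sand: 1955 kg/m³ × 9.81 m/s² × 610 m = 1.170×10^7 Pa = 11.70 MPa
anhydrite: 2959 kg/m³ × 9.81 m/s² × 430 m = 1.248×10^7 Pa = 12.48 MPa
siltstone: 2610 kg/m³ × 9.81 m/s² × 2740 m = 7.016×10^7 Pa = 70.16 MPa
serpentinite: 2524 kg/m³ × 9.81 m/s² × 1620 m = 4.011×10^7 Pa = 40.11 MPa
Total = 11.70 + 12.48 + 70.16 + 40.11 = 134.45 MPa
Pore pressure P_p = 1000 kg/m³ × 9.81 m/s² × 5400 m = 5.297×10^7 Pa = 52.97 MPa
Effective stress σ' = σ_v − P_p = 134.4 − 52.97 = 81.474 MPa = 814.74 bar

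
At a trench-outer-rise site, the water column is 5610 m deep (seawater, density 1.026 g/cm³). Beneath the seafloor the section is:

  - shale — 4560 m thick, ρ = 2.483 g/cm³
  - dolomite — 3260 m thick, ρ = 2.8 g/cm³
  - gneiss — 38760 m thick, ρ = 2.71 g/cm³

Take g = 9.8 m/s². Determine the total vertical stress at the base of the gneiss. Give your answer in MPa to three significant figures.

1290 MPa

seawater: 1026 kg/m³ × 9.8 m/s² × 5610 m = 5.641×10^7 Pa = 56.41 MPa
shale: 2483 kg/m³ × 9.8 m/s² × 4560 m = 1.110×10^8 Pa = 111.0 MPa
dolomite: 2800 kg/m³ × 9.8 m/s² × 3260 m = 8.945×10^7 Pa = 89.45 MPa
gneiss: 2710 kg/m³ × 9.8 m/s² × 38760 m = 1.029×10^9 Pa = 1029 MPa
Total = 56.41 + 111.0 + 89.45 + 1029 = 1286.2 MPa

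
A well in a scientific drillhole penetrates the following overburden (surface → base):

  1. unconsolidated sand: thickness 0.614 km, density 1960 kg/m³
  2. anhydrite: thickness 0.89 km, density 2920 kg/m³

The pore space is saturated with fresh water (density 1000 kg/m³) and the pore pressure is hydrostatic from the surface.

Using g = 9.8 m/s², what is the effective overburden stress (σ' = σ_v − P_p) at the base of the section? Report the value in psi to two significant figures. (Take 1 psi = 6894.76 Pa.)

3300 psi

Overburden (lithostatic) stress σ_v:
unconsolidated sand: 1960 kg/m³ × 9.8 m/s² × 614 m = 1.179×10^7 Pa = 11.79 MPa
anhydrite: 2920 kg/m³ × 9.8 m/s² × 890 m = 2.547×10^7 Pa = 25.47 MPa
Total = 11.79 + 25.47 = 37.262 MPa
Pore pressure P_p = 1000 kg/m³ × 9.8 m/s² × 1504 m = 1.474×10^7 Pa = 14.74 MPa
Effective stress σ' = σ_v − P_p = 37.26 − 14.74 = 22.523 MPa = 3266.6 psi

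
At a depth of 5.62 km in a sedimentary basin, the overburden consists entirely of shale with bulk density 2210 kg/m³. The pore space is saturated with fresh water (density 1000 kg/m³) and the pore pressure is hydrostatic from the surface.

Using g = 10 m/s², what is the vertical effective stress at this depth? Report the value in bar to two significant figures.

Overburden (lithostatic) stress σ_v:
shale: 2210 kg/m³ × 10 m/s² × 5620 m = 1.242×10^8 Pa = 124.2 MPa
Pore pressure P_p = 1000 kg/m³ × 10 m/s² × 5620 m = 5.620×10^7 Pa = 56.20 MPa
Effective stress σ' = σ_v − P_p = 124.2 − 56.20 = 68.002 MPa = 680.02 bar

680 bar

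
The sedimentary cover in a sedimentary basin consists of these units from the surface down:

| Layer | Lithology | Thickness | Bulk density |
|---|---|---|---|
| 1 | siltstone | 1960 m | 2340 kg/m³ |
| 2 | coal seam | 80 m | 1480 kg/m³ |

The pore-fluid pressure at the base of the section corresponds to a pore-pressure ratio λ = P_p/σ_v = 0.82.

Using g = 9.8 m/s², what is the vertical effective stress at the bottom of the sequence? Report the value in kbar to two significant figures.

0.083 kbar

Overburden (lithostatic) stress σ_v:
siltstone: 2340 kg/m³ × 9.8 m/s² × 1960 m = 4.495×10^7 Pa = 44.95 MPa
coal seam: 1480 kg/m³ × 9.8 m/s² × 80 m = 1.160×10^6 Pa = 1.160 MPa
Total = 44.95 + 1.160 = 46.107 MPa
Pore pressure P_p = λ·σ_v = 0.82 × 46.11 MPa = 37.81 MPa
Effective stress σ' = σ_v − P_p = 46.11 − 37.81 = 8.2993 MPa = 0.082993 kbar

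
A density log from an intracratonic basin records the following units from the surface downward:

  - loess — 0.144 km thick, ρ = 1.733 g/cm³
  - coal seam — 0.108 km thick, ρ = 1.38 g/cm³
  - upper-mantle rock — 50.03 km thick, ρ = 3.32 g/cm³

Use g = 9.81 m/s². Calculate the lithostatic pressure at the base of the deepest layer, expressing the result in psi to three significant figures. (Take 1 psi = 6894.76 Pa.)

loess: 1733 kg/m³ × 9.81 m/s² × 144 m = 2.448×10^6 Pa = 355.1 psi
coal seam: 1380 kg/m³ × 9.81 m/s² × 108 m = 1.462×10^6 Pa = 212.1 psi
upper-mantle rock: 3320 kg/m³ × 9.81 m/s² × 50030 m = 1.629×10^9 Pa = 2.363×10^5 psi
Total = 355.1 + 212.1 + 2.363×10^5 = 2.3690×10^5 psi

237000 psi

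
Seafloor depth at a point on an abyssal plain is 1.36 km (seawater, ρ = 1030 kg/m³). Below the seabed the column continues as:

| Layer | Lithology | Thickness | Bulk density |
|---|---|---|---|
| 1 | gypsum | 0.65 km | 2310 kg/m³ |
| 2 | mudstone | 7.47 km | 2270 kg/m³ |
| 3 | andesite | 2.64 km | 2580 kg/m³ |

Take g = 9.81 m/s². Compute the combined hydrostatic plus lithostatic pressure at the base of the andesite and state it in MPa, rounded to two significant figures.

seawater: 1030 kg/m³ × 9.81 m/s² × 1360 m = 1.374×10^7 Pa = 13.74 MPa
gypsum: 2310 kg/m³ × 9.81 m/s² × 650 m = 1.473×10^7 Pa = 14.73 MPa
mudstone: 2270 kg/m³ × 9.81 m/s² × 7470 m = 1.663×10^8 Pa = 166.3 MPa
andesite: 2580 kg/m³ × 9.81 m/s² × 2640 m = 6.682×10^7 Pa = 66.82 MPa
Total = 13.74 + 14.73 + 166.3 + 66.82 = 261.64 MPa

260 MPa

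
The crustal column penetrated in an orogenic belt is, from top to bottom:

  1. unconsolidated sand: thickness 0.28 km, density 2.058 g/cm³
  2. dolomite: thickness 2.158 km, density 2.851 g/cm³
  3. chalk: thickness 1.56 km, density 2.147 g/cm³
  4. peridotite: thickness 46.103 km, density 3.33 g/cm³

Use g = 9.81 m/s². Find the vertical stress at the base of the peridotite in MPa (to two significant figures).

unconsolidated sand: 2058 kg/m³ × 9.81 m/s² × 280 m = 5.653×10^6 Pa = 5.653 MPa
dolomite: 2851 kg/m³ × 9.81 m/s² × 2158 m = 6.036×10^7 Pa = 60.36 MPa
chalk: 2147 kg/m³ × 9.81 m/s² × 1560 m = 3.286×10^7 Pa = 32.86 MPa
peridotite: 3330 kg/m³ × 9.81 m/s² × 46103 m = 1.506×10^9 Pa = 1506 MPa
Total = 5.653 + 60.36 + 32.86 + 1506 = 1604.9 MPa

1600 MPa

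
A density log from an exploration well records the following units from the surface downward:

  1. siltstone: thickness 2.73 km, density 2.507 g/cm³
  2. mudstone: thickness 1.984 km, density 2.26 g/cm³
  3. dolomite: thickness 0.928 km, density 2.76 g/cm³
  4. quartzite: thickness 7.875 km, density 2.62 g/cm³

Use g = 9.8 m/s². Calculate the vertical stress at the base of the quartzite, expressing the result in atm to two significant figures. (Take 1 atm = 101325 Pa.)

3300 atm

siltstone: 2507 kg/m³ × 9.8 m/s² × 2730 m = 6.707×10^7 Pa = 662.0 atm
mudstone: 2260 kg/m³ × 9.8 m/s² × 1984 m = 4.394×10^7 Pa = 433.7 atm
dolomite: 2760 kg/m³ × 9.8 m/s² × 928 m = 2.510×10^7 Pa = 247.7 atm
quartzite: 2620 kg/m³ × 9.8 m/s² × 7875 m = 2.022×10^8 Pa = 1996 atm
Total = 662.0 + 433.7 + 247.7 + 1996 = 3338.9 atm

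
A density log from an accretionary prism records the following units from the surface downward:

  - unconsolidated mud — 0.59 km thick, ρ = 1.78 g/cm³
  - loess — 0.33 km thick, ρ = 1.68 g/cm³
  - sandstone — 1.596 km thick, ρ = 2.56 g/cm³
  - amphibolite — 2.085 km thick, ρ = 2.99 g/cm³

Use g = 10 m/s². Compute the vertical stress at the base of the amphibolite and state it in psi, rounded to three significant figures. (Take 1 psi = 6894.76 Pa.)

17300 psi

unconsolidated mud: 1780 kg/m³ × 10 m/s² × 590 m = 1.050×10^7 Pa = 1523 psi
loess: 1680 kg/m³ × 10 m/s² × 330 m = 5.544×10^6 Pa = 804.1 psi
sandstone: 2560 kg/m³ × 10 m/s² × 1596 m = 4.086×10^7 Pa = 5926 psi
amphibolite: 2990 kg/m³ × 10 m/s² × 2085 m = 6.234×10^7 Pa = 9042 psi
Total = 1523 + 804.1 + 5926 + 9042 = 17295 psi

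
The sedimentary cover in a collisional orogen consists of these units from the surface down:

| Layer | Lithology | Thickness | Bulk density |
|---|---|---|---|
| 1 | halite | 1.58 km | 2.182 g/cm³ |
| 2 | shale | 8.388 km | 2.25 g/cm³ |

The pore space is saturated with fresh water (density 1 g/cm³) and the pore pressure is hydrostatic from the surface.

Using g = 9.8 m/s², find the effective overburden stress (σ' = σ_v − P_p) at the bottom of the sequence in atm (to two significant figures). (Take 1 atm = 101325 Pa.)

1200 atm

Overburden (lithostatic) stress σ_v:
halite: 2182 kg/m³ × 9.8 m/s² × 1580 m = 3.379×10^7 Pa = 33.79 MPa
shale: 2250 kg/m³ × 9.8 m/s² × 8388 m = 1.850×10^8 Pa = 185.0 MPa
Total = 33.79 + 185.0 = 218.74 MPa
Pore pressure P_p = 1000 kg/m³ × 9.8 m/s² × 9968 m = 9.769×10^7 Pa = 97.69 MPa
Effective stress σ' = σ_v − P_p = 218.7 − 97.69 = 121.06 MPa = 1194.7 atm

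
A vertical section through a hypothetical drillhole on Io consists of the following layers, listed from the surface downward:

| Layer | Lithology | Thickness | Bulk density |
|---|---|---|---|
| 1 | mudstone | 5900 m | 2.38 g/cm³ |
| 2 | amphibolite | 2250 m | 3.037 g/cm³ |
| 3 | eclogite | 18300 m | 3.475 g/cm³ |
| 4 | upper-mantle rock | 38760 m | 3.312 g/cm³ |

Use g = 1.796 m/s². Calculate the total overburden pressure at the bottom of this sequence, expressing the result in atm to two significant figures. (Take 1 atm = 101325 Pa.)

mudstone: 2380 kg/m³ × 1.796 m/s² × 5900 m = 2.522×10^7 Pa = 248.9 atm
amphibolite: 3037 kg/m³ × 1.796 m/s² × 2250 m = 1.227×10^7 Pa = 121.1 atm
eclogite: 3475 kg/m³ × 1.796 m/s² × 18300 m = 1.142×10^8 Pa = 1127 atm
upper-mantle rock: 3312 kg/m³ × 1.796 m/s² × 38760 m = 2.306×10^8 Pa = 2275 atm
Total = 248.9 + 121.1 + 1127 + 2275 = 3772.6 atm

3800 atm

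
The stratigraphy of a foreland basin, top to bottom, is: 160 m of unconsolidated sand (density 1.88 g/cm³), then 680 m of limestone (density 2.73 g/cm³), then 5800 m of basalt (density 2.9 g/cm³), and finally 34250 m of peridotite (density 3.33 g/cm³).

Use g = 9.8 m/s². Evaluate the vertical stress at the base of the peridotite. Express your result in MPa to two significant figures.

unconsolidated sand: 1880 kg/m³ × 9.8 m/s² × 160 m = 2.948×10^6 Pa = 2.948 MPa
limestone: 2730 kg/m³ × 9.8 m/s² × 680 m = 1.819×10^7 Pa = 18.19 MPa
basalt: 2900 kg/m³ × 9.8 m/s² × 5800 m = 1.648×10^8 Pa = 164.8 MPa
peridotite: 3330 kg/m³ × 9.8 m/s² × 34250 m = 1.118×10^9 Pa = 1118 MPa
Total = 2.948 + 18.19 + 164.8 + 1118 = 1303.7 MPa

1300 MPa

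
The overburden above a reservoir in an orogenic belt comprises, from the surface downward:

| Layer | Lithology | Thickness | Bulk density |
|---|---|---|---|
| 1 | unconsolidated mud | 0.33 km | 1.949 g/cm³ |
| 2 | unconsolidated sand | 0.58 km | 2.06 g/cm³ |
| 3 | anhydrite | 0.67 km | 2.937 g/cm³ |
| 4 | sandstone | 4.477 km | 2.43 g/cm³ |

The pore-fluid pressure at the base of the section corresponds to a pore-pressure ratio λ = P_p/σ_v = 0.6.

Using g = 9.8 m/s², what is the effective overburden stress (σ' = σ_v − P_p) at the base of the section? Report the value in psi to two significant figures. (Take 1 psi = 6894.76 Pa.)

8300 psi

Overburden (lithostatic) stress σ_v:
unconsolidated mud: 1949 kg/m³ × 9.8 m/s² × 330 m = 6.303×10^6 Pa = 6.303 MPa
unconsolidated sand: 2060 kg/m³ × 9.8 m/s² × 580 m = 1.171×10^7 Pa = 11.71 MPa
anhydrite: 2937 kg/m³ × 9.8 m/s² × 670 m = 1.928×10^7 Pa = 19.28 MPa
sandstone: 2430 kg/m³ × 9.8 m/s² × 4477 m = 1.066×10^8 Pa = 106.6 MPa
Total = 6.303 + 11.71 + 19.28 + 106.6 = 143.91 MPa
Pore pressure P_p = λ·σ_v = 0.6 × 143.9 MPa = 86.35 MPa
Effective stress σ' = σ_v − P_p = 143.9 − 86.35 = 57.565 MPa = 8349.1 psi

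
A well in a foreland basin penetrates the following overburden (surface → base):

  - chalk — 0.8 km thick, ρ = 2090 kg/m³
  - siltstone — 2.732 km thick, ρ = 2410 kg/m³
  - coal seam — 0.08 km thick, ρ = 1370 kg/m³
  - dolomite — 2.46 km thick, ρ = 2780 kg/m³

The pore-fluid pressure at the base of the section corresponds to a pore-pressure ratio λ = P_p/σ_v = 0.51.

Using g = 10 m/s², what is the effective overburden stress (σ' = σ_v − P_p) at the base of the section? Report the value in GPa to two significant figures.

Overburden (lithostatic) stress σ_v:
chalk: 2090 kg/m³ × 10 m/s² × 800 m = 1.672×10^7 Pa = 16.72 MPa
siltstone: 2410 kg/m³ × 10 m/s² × 2732 m = 6.584×10^7 Pa = 65.84 MPa
coal seam: 1370 kg/m³ × 10 m/s² × 80 m = 1.096×10^6 Pa = 1.096 MPa
dolomite: 2780 kg/m³ × 10 m/s² × 2460 m = 6.839×10^7 Pa = 68.39 MPa
Total = 16.72 + 65.84 + 1.096 + 68.39 = 152.05 MPa
Pore pressure P_p = λ·σ_v = 0.51 × 152.0 MPa = 77.54 MPa
Effective stress σ' = σ_v − P_p = 152.0 − 77.54 = 74.502 MPa = 0.074502 GPa

0.075 GPa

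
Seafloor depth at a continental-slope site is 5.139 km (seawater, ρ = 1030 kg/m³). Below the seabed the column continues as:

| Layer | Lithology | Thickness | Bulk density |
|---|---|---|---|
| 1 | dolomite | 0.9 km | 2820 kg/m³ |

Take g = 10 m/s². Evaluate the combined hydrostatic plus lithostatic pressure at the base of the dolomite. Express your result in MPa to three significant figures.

seawater: 1030 kg/m³ × 10 m/s² × 5139 m = 5.293×10^7 Pa = 52.93 MPa
dolomite: 2820 kg/m³ × 10 m/s² × 900 m = 2.538×10^7 Pa = 25.38 MPa
Total = 52.93 + 25.38 = 78.312 MPa

78.3 MPa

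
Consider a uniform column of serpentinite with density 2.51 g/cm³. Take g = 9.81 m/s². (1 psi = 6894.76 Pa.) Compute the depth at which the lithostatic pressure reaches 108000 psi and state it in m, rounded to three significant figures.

h = P/(ρg) = 108000 psi / (2510 kg/m³ × 9.81 m/s²) = 7.446×10^8 Pa / 24623 Pa/m = 30241 m

30200 m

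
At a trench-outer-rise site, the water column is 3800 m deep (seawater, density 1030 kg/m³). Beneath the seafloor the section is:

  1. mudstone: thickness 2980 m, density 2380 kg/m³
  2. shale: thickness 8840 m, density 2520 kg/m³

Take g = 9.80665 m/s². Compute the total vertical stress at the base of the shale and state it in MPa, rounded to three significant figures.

seawater: 1030 kg/m³ × 9.80665 m/s² × 3800 m = 3.838×10^7 Pa = 38.38 MPa
mudstone: 2380 kg/m³ × 9.80665 m/s² × 2980 m = 6.955×10^7 Pa = 69.55 MPa
shale: 2520 kg/m³ × 9.80665 m/s² × 8840 m = 2.185×10^8 Pa = 218.5 MPa
Total = 38.38 + 69.55 + 218.5 = 326.40 MPa

326 MPa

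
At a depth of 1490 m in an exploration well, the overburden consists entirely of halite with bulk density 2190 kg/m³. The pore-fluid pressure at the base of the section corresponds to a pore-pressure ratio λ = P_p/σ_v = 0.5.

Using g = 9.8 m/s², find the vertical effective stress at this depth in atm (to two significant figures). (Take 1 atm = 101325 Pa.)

160 atm

Overburden (lithostatic) stress σ_v:
halite: 2190 kg/m³ × 9.8 m/s² × 1490 m = 3.198×10^7 Pa = 31.98 MPa
Pore pressure P_p = λ·σ_v = 0.5 × 31.98 MPa = 15.99 MPa
Effective stress σ' = σ_v − P_p = 31.98 − 15.99 = 15.989 MPa = 157.80 atm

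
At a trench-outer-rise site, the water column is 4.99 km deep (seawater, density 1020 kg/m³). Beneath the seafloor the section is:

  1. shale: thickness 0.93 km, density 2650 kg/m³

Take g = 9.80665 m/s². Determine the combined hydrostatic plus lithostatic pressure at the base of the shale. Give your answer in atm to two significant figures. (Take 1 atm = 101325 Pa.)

seawater: 1020 kg/m³ × 9.80665 m/s² × 4990 m = 4.991×10^7 Pa = 492.6 atm
shale: 2650 kg/m³ × 9.80665 m/s² × 930 m = 2.417×10^7 Pa = 238.5 atm
Total = 492.6 + 238.5 = 731.14 atm

730 atm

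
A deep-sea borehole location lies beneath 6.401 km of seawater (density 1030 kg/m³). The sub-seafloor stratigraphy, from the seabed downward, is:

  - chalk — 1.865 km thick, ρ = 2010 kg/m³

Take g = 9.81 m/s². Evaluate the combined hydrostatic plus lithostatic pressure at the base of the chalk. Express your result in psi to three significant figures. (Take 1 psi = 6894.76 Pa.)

14700 psi

seawater: 1030 kg/m³ × 9.81 m/s² × 6401 m = 6.468×10^7 Pa = 9381 psi
chalk: 2010 kg/m³ × 9.81 m/s² × 1865 m = 3.677×10^7 Pa = 5334 psi
Total = 9381 + 5334 = 14714 psi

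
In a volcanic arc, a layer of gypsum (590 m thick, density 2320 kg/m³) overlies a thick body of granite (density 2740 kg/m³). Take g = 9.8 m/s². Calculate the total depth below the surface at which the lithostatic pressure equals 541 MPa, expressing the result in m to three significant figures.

20200 m

Pressure at base of upper layers: 2320×9.8×590 = 1.341×10^7 Pa = 13.41 MPa
Remaining pressure to be supplied by granite: 5.410×10^8 − 1.341×10^7 = 5.276×10^8 Pa
Additional depth in granite = 5.276×10^8 Pa / (2740 kg/m³ × 9.8 m/s²) = 19648 m
Total depth = 590 m + 19648 m = 20238 m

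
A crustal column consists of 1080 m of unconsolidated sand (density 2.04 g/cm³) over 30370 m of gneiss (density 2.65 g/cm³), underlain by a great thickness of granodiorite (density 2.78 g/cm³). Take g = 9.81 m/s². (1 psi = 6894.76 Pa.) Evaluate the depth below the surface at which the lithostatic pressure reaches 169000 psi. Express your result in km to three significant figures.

44.4 km

Pressure at base of upper layers: 2040×9.81×1080 + 2650×9.81×30370 = 8.111×10^8 Pa = 1.176×10^5 psi
Remaining pressure to be supplied by granodiorite: 1.165×10^9 − 8.111×10^8 = 3.541×10^8 Pa
Additional depth in granodiorite = 3.541×10^8 Pa / (2780 kg/m³ × 9.81 m/s²) = 12984 m
Total depth = 31450 m + 12984 m = 44434 m
= 44.434 km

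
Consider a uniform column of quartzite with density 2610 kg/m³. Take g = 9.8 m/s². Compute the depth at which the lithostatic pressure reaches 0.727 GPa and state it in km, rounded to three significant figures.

h = P/(ρg) = 0.727 GPa / (2610 kg/m³ × 9.8 m/s²) = 7.270×10^8 Pa / 25578 Pa/m = 28423 m
= 28.423 km

28.4 km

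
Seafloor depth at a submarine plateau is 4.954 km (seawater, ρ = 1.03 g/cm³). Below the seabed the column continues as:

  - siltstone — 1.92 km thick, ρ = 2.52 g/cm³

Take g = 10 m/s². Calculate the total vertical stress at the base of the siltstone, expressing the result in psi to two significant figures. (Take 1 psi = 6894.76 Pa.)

14000 psi

seawater: 1030 kg/m³ × 10 m/s² × 4954 m = 5.103×10^7 Pa = 7401 psi
siltstone: 2520 kg/m³ × 10 m/s² × 1920 m = 4.838×10^7 Pa = 7018 psi
Total = 7401 + 7018 = 14418 psi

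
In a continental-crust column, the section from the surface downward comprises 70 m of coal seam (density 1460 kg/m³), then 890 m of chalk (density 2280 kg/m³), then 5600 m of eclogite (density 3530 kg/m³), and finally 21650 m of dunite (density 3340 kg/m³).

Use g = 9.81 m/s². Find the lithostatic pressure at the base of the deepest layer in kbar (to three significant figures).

9.24 kbar

coal seam: 1460 kg/m³ × 9.81 m/s² × 70 m = 1.003×10^6 Pa = 0.01003 kbar
chalk: 2280 kg/m³ × 9.81 m/s² × 890 m = 1.991×10^7 Pa = 0.1991 kbar
eclogite: 3530 kg/m³ × 9.81 m/s² × 5600 m = 1.939×10^8 Pa = 1.939 kbar
dunite: 3340 kg/m³ × 9.81 m/s² × 21650 m = 7.094×10^8 Pa = 7.094 kbar
Total = 0.01003 + 0.1991 + 1.939 + 7.094 = 9.2420 kbar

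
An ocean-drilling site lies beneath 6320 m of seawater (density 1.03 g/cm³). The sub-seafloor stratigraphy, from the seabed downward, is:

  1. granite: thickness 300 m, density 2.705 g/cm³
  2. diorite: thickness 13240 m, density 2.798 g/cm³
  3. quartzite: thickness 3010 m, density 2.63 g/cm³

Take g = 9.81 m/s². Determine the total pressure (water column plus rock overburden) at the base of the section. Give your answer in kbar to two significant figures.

seawater: 1030 kg/m³ × 9.81 m/s² × 6320 m = 6.386×10^7 Pa = 0.6386 kbar
granite: 2705 kg/m³ × 9.81 m/s² × 300 m = 7.961×10^6 Pa = 0.07961 kbar
diorite: 2798 kg/m³ × 9.81 m/s² × 13240 m = 3.634×10^8 Pa = 3.634 kbar
quartzite: 2630 kg/m³ × 9.81 m/s² × 3010 m = 7.766×10^7 Pa = 0.7766 kbar
Total = 0.6386 + 0.07961 + 3.634 + 0.7766 = 5.1290 kbar

5.1 kbar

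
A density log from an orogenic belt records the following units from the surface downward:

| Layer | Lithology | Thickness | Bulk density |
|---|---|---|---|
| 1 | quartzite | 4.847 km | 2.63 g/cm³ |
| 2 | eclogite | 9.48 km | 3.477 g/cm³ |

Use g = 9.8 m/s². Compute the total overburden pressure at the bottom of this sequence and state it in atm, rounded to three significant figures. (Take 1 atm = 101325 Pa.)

4420 atm

quartzite: 2630 kg/m³ × 9.8 m/s² × 4847 m = 1.249×10^8 Pa = 1233 atm
eclogite: 3477 kg/m³ × 9.8 m/s² × 9480 m = 3.230×10^8 Pa = 3188 atm
Total = 1233 + 3188 = 4421.0 atm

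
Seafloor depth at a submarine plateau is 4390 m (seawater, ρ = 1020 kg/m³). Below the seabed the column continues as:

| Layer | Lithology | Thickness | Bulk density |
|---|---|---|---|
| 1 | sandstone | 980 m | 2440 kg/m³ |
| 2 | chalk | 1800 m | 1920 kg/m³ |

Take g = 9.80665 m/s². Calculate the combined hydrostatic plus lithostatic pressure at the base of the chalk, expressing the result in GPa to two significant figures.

seawater: 1020 kg/m³ × 9.80665 m/s² × 4390 m = 4.391×10^7 Pa = 0.04391 GPa
sandstone: 2440 kg/m³ × 9.80665 m/s² × 980 m = 2.345×10^7 Pa = 0.02345 GPa
chalk: 1920 kg/m³ × 9.80665 m/s² × 1800 m = 3.389×10^7 Pa = 0.03389 GPa
Total = 0.04391 + 0.02345 + 0.03389 = 0.10125 GPa

0.10 GPa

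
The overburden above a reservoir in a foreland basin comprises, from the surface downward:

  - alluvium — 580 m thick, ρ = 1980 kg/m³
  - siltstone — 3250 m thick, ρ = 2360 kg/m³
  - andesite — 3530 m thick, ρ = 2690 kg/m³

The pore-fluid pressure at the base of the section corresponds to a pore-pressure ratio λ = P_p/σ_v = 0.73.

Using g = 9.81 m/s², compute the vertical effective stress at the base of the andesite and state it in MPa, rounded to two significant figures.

Overburden (lithostatic) stress σ_v:
alluvium: 1980 kg/m³ × 9.81 m/s² × 580 m = 1.127×10^7 Pa = 11.27 MPa
siltstone: 2360 kg/m³ × 9.81 m/s² × 3250 m = 7.524×10^7 Pa = 75.24 MPa
andesite: 2690 kg/m³ × 9.81 m/s² × 3530 m = 9.315×10^7 Pa = 93.15 MPa
Total = 11.27 + 75.24 + 93.15 = 179.66 MPa
Pore pressure P_p = λ·σ_v = 0.73 × 179.7 MPa = 131.2 MPa
Effective stress σ' = σ_v − P_p = 179.7 − 131.2 = 48.509 MPa

49 MPa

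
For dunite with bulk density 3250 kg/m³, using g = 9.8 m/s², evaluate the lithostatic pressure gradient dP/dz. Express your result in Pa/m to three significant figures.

31900 Pa/m

dP/dz = ρg = 3250 kg/m³ × 9.8 m/s² = 31850 Pa/m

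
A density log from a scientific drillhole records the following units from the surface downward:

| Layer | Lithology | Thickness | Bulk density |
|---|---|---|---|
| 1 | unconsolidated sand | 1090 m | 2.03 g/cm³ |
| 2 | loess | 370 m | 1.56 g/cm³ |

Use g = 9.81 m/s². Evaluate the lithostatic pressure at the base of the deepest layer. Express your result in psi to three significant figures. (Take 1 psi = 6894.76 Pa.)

3970 psi

unconsolidated sand: 2030 kg/m³ × 9.81 m/s² × 1090 m = 2.171×10^7 Pa = 3148 psi
loess: 1560 kg/m³ × 9.81 m/s² × 370 m = 5.662×10^6 Pa = 821.3 psi
Total = 3148 + 821.3 = 3969.5 psi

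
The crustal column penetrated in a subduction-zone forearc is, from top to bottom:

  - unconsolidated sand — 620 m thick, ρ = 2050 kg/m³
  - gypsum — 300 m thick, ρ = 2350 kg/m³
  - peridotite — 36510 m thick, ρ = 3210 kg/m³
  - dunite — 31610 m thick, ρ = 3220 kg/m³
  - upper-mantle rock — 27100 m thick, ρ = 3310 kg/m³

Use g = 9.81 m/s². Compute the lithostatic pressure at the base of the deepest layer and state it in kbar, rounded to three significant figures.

30.5 kbar

unconsolidated sand: 2050 kg/m³ × 9.81 m/s² × 620 m = 1.247×10^7 Pa = 0.1247 kbar
gypsum: 2350 kg/m³ × 9.81 m/s² × 300 m = 6.916×10^6 Pa = 0.06916 kbar
peridotite: 3210 kg/m³ × 9.81 m/s² × 36510 m = 1.150×10^9 Pa = 11.50 kbar
dunite: 3220 kg/m³ × 9.81 m/s² × 31610 m = 9.985×10^8 Pa = 9.985 kbar
upper-mantle rock: 3310 kg/m³ × 9.81 m/s² × 27100 m = 8.800×10^8 Pa = 8.800 kbar
Total = 0.1247 + 0.06916 + 11.50 + 9.985 + 8.800 = 30.476 kbar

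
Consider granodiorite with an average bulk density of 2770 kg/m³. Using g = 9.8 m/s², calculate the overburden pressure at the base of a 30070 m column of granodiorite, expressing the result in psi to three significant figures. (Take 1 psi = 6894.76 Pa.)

118000 psi

granodiorite: 2770 kg/m³ × 9.8 m/s² × 30070 m = 8.163×10^8 Pa = 1.184×10^5 psi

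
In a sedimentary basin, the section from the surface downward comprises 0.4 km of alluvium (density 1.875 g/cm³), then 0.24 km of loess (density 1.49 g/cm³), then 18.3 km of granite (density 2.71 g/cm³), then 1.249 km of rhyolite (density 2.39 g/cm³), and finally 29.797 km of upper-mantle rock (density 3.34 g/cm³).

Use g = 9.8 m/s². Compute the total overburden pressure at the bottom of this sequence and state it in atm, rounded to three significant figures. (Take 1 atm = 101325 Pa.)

alluvium: 1875 kg/m³ × 9.8 m/s² × 400 m = 7.350×10^6 Pa = 72.54 atm
loess: 1490 kg/m³ × 9.8 m/s² × 240 m = 3.504×10^6 Pa = 34.59 atm
granite: 2710 kg/m³ × 9.8 m/s² × 18300 m = 4.860×10^8 Pa = 4797 atm
rhyolite: 2390 kg/m³ × 9.8 m/s² × 1249 m = 2.925×10^7 Pa = 288.7 atm
upper-mantle rock: 3340 kg/m³ × 9.8 m/s² × 29797 m = 9.753×10^8 Pa = 9626 atm
Total = 72.54 + 34.59 + 4797 + 288.7 + 9626 = 14818 atm

14800 atm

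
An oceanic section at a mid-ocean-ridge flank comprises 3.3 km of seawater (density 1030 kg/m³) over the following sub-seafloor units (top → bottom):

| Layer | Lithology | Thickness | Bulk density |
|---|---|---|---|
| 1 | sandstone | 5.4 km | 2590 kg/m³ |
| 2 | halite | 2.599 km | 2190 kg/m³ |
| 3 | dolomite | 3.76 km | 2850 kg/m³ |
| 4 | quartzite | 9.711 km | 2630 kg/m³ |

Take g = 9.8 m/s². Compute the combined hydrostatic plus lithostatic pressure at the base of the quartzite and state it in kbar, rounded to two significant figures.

seawater: 1030 kg/m³ × 9.8 m/s² × 3300 m = 3.331×10^7 Pa = 0.3331 kbar
sandstone: 2590 kg/m³ × 9.8 m/s² × 5400 m = 1.371×10^8 Pa = 1.371 kbar
halite: 2190 kg/m³ × 9.8 m/s² × 2599 m = 5.578×10^7 Pa = 0.5578 kbar
dolomite: 2850 kg/m³ × 9.8 m/s² × 3760 m = 1.050×10^8 Pa = 1.050 kbar
quartzite: 2630 kg/m³ × 9.8 m/s² × 9711 m = 2.503×10^8 Pa = 2.503 kbar
Total = 0.3331 + 1.371 + 0.5578 + 1.050 + 2.503 = 5.8146 kbar

5.8 kbar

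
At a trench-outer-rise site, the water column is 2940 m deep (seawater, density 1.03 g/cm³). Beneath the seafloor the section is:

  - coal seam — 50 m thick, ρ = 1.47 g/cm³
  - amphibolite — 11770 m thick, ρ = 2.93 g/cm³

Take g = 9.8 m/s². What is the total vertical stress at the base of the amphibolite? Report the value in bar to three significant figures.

3680 bar

seawater: 1030 kg/m³ × 9.8 m/s² × 2940 m = 2.968×10^7 Pa = 296.8 bar
coal seam: 1470 kg/m³ × 9.8 m/s² × 50 m = 7.203×10^5 Pa = 7.203 bar
amphibolite: 2930 kg/m³ × 9.8 m/s² × 11770 m = 3.380×10^8 Pa = 3380 bar
Total = 296.8 + 7.203 + 3380 = 3683.6 bar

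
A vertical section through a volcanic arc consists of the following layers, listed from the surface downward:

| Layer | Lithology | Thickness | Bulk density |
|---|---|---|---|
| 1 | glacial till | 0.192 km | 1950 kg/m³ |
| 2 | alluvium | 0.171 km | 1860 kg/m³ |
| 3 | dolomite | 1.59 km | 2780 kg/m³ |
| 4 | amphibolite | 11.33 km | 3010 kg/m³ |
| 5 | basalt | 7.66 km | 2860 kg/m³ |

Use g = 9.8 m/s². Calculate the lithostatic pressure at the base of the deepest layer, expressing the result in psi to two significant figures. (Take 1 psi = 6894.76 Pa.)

87000 psi

glacial till: 1950 kg/m³ × 9.8 m/s² × 192 m = 3.669×10^6 Pa = 532.2 psi
alluvium: 1860 kg/m³ × 9.8 m/s² × 171 m = 3.117×10^6 Pa = 452.1 psi
dolomite: 2780 kg/m³ × 9.8 m/s² × 1590 m = 4.332×10^7 Pa = 6283 psi
amphibolite: 3010 kg/m³ × 9.8 m/s² × 11330 m = 3.342×10^8 Pa = 48473 psi
basalt: 2860 kg/m³ × 9.8 m/s² × 7660 m = 2.147×10^8 Pa = 31139 psi
Total = 532.2 + 452.1 + 6283 + 48473 + 31139 = 86879 psi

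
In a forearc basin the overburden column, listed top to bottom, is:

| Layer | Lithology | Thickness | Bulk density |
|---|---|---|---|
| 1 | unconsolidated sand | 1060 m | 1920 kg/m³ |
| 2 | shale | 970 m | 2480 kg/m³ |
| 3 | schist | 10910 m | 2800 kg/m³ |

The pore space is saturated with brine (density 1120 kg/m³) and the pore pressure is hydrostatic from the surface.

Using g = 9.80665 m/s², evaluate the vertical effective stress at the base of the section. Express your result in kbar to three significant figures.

2.01 kbar

Overburden (lithostatic) stress σ_v:
unconsolidated sand: 1920 kg/m³ × 9.80665 m/s² × 1060 m = 1.996×10^7 Pa = 19.96 MPa
shale: 2480 kg/m³ × 9.80665 m/s² × 970 m = 2.359×10^7 Pa = 23.59 MPa
schist: 2800 kg/m³ × 9.80665 m/s² × 10910 m = 2.996×10^8 Pa = 299.6 MPa
Total = 19.96 + 23.59 + 299.6 = 343.12 MPa
Pore pressure P_p = 1120 kg/m³ × 9.80665 m/s² × 12940 m = 1.421×10^8 Pa = 142.1 MPa
Effective stress σ' = σ_v − P_p = 343.1 − 142.1 = 201.00 MPa = 2.0100 kbar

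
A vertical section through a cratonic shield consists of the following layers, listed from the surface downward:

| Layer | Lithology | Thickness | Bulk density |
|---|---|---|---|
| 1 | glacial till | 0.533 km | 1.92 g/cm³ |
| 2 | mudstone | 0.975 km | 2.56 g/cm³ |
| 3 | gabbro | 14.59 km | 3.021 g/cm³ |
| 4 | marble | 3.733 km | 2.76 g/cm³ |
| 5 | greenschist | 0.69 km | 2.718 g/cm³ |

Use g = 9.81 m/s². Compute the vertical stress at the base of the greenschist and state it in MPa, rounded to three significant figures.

glacial till: 1920 kg/m³ × 9.81 m/s² × 533 m = 1.004×10^7 Pa = 10.04 MPa
mudstone: 2560 kg/m³ × 9.81 m/s² × 975 m = 2.449×10^7 Pa = 24.49 MPa
gabbro: 3021 kg/m³ × 9.81 m/s² × 14590 m = 4.324×10^8 Pa = 432.4 MPa
marble: 2760 kg/m³ × 9.81 m/s² × 3733 m = 1.011×10^8 Pa = 101.1 MPa
greenschist: 2718 kg/m³ × 9.81 m/s² × 690 m = 1.840×10^7 Pa = 18.40 MPa
Total = 10.04 + 24.49 + 432.4 + 101.1 + 18.40 = 586.39 MPa

586 MPa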